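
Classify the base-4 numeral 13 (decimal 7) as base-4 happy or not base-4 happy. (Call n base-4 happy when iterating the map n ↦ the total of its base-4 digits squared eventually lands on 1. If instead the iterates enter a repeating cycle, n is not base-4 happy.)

base-4 happy

7 = (1,3)_4 → 1² + 3² = 10
10 = (2,2)_4 → 2² + 2² = 8
8 = (2,0)_4 → 2² + 0² = 4
4 = (1,0)_4 → 1² + 0² = 1  — reached 1.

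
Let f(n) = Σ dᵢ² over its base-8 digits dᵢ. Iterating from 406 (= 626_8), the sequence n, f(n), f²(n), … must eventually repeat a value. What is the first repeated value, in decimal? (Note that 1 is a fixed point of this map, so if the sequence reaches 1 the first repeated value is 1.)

1

406 = (6,2,6)_8 → 6² + 2² + 6² = 76
76 = (1,1,4)_8 → 1² + 1² + 4² = 18
18 = (2,2)_8 → 2² + 2² = 8
8 = (1,0)_8 → 1² + 0² = 1  — reached the fixed point 1.
1 → 1, so 1 is the first repeated value.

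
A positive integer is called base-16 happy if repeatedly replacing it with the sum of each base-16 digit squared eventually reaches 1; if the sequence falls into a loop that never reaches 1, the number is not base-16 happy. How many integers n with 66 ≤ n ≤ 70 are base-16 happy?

66: 66 → 20 → 17 → 2 → 4 → 16 → 1  — base-16 happy
67: 67 → 25 → 82 → 29 → 170 → 200 → 208 → 169 → 181 → 146 → 85 → 50 → 13 → 169  — not base-16 happy
68: 68 → 32 → 4 → 16 → 1  — base-16 happy
69: 69 → 41 → 85 → 50 → 13 → 169 → 181 → 146 → 85  — not base-16 happy
70: 70 → 52 → 25 → 82 → 29 → 170 → 200 → 208 → 169 → 181 → 146 → 85 → 50 → 13 → 169  — not base-16 happy
base-16 happy: 66, 68

2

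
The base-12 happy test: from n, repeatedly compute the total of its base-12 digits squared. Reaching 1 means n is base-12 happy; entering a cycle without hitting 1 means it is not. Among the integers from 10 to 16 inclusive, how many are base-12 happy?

1

10: 10 → 100 → 80 → 100  (repeats 100)
11: 11 → 121 → 101 → 89 → 74 → 40 → 25 → 5 → 25  (repeats 25)
12: 12 → 1  (reaches 1)
13: 13 → 2 → 4 → 16 → 17 → 26 → 8 → 64 → 41 → 34 → 104 → 128 → 164 → 66 → 61 → 26  (repeats 26)
14: 14 → 5 → 25 → 5  (repeats 5)
15: 15 → 10 → 100 → 80 → 100  (repeats 100)
16: 16 → 17 → 26 → 8 → 64 → 41 → 34 → 104 → 128 → 164 → 66 → 61 → 26  (repeats 26)
base-12 happy: 12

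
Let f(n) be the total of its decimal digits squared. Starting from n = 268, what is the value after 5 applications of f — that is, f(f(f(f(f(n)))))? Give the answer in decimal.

268 → 2² + 6² + 8² = 104
104 → 1² + 0² + 4² = 17
17 → 1² + 7² = 50
50 → 5² + 0² = 25
25 → 2² + 5² = 29

29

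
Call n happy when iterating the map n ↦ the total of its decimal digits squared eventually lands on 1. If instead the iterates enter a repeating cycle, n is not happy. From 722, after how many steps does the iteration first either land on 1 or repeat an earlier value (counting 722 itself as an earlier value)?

722 → 57
57 → 74
74 → 65
65 → 61
61 → 37
37 → 58
58 → 89
89 → 145
145 → 42
42 → 20
20 → 4
4 → 16
16 → 37  — 37 repeats.
That took 13 steps.

13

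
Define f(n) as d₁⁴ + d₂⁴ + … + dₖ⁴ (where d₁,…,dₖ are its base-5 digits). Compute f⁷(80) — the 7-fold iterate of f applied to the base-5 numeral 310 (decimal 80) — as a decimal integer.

80 = (3,1,0)_5 → 3⁴ + 1⁴ + 0⁴ = 82
82 = (3,1,2)_5 → 3⁴ + 1⁴ + 2⁴ = 98
98 = (3,4,3)_5 → 3⁴ + 4⁴ + 3⁴ = 418
418 = (3,1,3,3)_5 → 3⁴ + 1⁴ + 3⁴ + 3⁴ = 244
244 = (1,4,3,4)_5 → 1⁴ + 4⁴ + 3⁴ + 4⁴ = 594
594 = (4,3,3,4)_5 → 4⁴ + 3⁴ + 3⁴ + 4⁴ = 674
674 = (1,0,1,4,4)_5 → 1⁴ + 0⁴ + 1⁴ + 4⁴ + 4⁴ = 514

514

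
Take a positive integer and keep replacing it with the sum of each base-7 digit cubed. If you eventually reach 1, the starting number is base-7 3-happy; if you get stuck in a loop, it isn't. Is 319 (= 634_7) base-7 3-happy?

base-7 3-happy

319 = (6,3,4)_7 → 6³ + 3³ + 4³ = 216 + 27 + 64 = 307
307 = (6,1,6)_7 → 6³ + 1³ + 6³ = 216 + 1 + 216 = 433
433 = (1,1,5,6)_7 → 1³ + 1³ + 5³ + 6³ = 1 + 1 + 125 + 216 = 343
343 = (1,0,0,0)_7 → 1³ + 0³ + 0³ + 0³ = 1 + 0 + 0 + 0 = 1  — reached 1.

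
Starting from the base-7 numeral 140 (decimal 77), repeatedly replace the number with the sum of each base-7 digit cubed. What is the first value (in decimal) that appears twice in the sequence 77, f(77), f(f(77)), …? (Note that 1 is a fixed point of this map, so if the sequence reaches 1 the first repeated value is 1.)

77 = (1,4,0)_7 → 1³ + 4³ + 0³ = 1 + 64 + 0 = 65
65 = (1,2,2)_7 → 1³ + 2³ + 2³ = 1 + 8 + 8 = 17
17 = (2,3)_7 → 2³ + 3³ = 8 + 27 = 35
35 = (5,0)_7 → 5³ + 0³ = 125 + 0 = 125
125 = (2,3,6)_7 → 2³ + 3³ + 6³ = 8 + 27 + 216 = 251
251 = (5,0,6)_7 → 5³ + 0³ + 6³ = 125 + 0 + 216 = 341
341 = (6,6,5)_7 → 6³ + 6³ + 5³ = 216 + 216 + 125 = 557
557 = (1,4,2,4)_7 → 1³ + 4³ + 2³ + 4³ = 1 + 64 + 8 + 64 = 137
137 = (2,5,4)_7 → 2³ + 5³ + 4³ = 8 + 125 + 64 = 197
197 = (4,0,1)_7 → 4³ + 0³ + 1³ = 64 + 0 + 1 = 65  — 65 already appeared earlier.

65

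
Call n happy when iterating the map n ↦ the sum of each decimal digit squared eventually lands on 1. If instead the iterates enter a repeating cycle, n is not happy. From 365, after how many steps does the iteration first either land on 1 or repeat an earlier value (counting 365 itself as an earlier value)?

6

365 → 3² + 6² + 5² = 70
70 → 7² + 0² = 49
49 → 4² + 9² = 97
97 → 9² + 7² = 130
130 → 1² + 3² + 0² = 10
10 → 1² + 0² = 1  — reached 1.
That took 6 steps.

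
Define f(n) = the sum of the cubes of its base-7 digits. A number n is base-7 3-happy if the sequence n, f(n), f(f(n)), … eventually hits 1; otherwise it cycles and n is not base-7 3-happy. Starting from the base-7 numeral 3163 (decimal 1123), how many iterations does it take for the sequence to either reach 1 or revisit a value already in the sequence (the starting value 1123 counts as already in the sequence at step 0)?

1123 = (3,1,6,3)_7 → 3³ + 1³ + 6³ + 3³ = 27 + 1 + 216 + 27 = 271
271 = (5,3,5)_7 → 5³ + 3³ + 5³ = 125 + 27 + 125 = 277
277 = (5,4,4)_7 → 5³ + 4³ + 4³ = 125 + 64 + 64 = 253
253 = (5,1,1)_7 → 5³ + 1³ + 1³ = 125 + 1 + 1 = 127
127 = (2,4,1)_7 → 2³ + 4³ + 1³ = 8 + 64 + 1 = 73
73 = (1,3,3)_7 → 1³ + 3³ + 3³ = 1 + 27 + 27 = 55
55 = (1,0,6)_7 → 1³ + 0³ + 6³ = 1 + 0 + 216 = 217
217 = (4,3,0)_7 → 4³ + 3³ + 0³ = 64 + 27 + 0 = 91
91 = (1,6,0)_7 → 1³ + 6³ + 0³ = 1 + 216 + 0 = 217  — 217 repeats.
That took 9 steps.

9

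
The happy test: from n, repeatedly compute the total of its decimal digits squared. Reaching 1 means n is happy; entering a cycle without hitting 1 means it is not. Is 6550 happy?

6550 → 6² + 5² + 5² + 0² = 86
86 → 8² + 6² = 100
100 → 1² + 0² + 0² = 1  — reached 1.

happy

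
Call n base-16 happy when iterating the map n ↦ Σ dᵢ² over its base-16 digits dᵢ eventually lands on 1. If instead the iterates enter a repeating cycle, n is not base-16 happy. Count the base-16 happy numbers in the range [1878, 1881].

2

1878: 1878 → 110 → 232 → 260 → 17 → 2 → 4 → 16 → 1  (reaches 1)
1879: 1879 → 123 → 170 → 200 → 208 → 169 → 181 → 146 → 85 → 50 → 13 → 169  (repeats 169)
1880: 1880 → 138 → 164 → 116 → 65 → 17 → 2 → 4 → 16 → 1  (reaches 1)
1881: 1881 → 155 → 202 → 244 → 241 → 226 → 200 → 208 → 169 → 181 → 146 → 85 → 50 → 13 → 169  (repeats 169)
base-16 happy: 1878, 1880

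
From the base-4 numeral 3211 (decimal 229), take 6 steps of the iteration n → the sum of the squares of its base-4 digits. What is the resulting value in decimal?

1

229 = (3,2,1,1)_4 → 3² + 2² + 1² + 1² = 9 + 4 + 1 + 1 = 15
15 = (3,3)_4 → 3² + 3² = 9 + 9 = 18
18 = (1,0,2)_4 → 1² + 0² + 2² = 1 + 0 + 4 = 5
5 = (1,1)_4 → 1² + 1² = 1 + 1 = 2
2 = (2)_4 → 2² = 4
4 = (1,0)_4 → 1² + 0² = 1 + 0 = 1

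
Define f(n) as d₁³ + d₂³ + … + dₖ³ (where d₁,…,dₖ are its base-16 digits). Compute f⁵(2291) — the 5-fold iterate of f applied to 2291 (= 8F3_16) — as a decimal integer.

3689

2291 = (8,15,3)_16 → 8³ + 15³ + 3³ = 512 + 3375 + 27 = 3914
3914 = (15,4,10)_16 → 15³ + 4³ + 10³ = 3375 + 64 + 1000 = 4439
4439 = (1,1,5,7)_16 → 1³ + 1³ + 5³ + 7³ = 1 + 1 + 125 + 343 = 470
470 = (1,13,6)_16 → 1³ + 13³ + 6³ = 1 + 2197 + 216 = 2414
2414 = (9,6,14)_16 → 9³ + 6³ + 14³ = 729 + 216 + 2744 = 3689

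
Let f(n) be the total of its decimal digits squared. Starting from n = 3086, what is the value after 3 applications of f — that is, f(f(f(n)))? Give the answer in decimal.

68

3086 → 3² + 0² + 8² + 6² = 109
109 → 1² + 0² + 9² = 82
82 → 8² + 2² = 68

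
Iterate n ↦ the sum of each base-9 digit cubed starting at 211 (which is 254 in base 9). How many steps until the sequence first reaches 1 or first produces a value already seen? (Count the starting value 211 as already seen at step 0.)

5

211 = (2,5,4)_9 → 2³ + 5³ + 4³ = 8 + 125 + 64 = 197
197 = (2,3,8)_9 → 2³ + 3³ + 8³ = 8 + 27 + 512 = 547
547 = (6,6,7)_9 → 6³ + 6³ + 7³ = 216 + 216 + 343 = 775
775 = (1,0,5,1)_9 → 1³ + 0³ + 5³ + 1³ = 1 + 0 + 125 + 1 = 127
127 = (1,5,1)_9 → 1³ + 5³ + 1³ = 1 + 125 + 1 = 127  — 127 repeats.
That took 5 steps.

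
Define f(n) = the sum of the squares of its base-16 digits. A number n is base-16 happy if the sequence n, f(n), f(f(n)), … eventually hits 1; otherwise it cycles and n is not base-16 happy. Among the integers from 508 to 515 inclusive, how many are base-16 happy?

508: 508 → 370 → 54 → 45 → 173 → 269 → 170 → 200 → 208 → 169 → 181 → 146 → 85 → 50 → 13 → 169  (repeats 169)
509: 509 → 395 → 186 → 221 → 338 → 30 → 197 → 169 → 181 → 146 → 85 → 50 → 13 → 169  (repeats 169)
510: 510 → 422 → 137 → 145 → 82 → 29 → 170 → 200 → 208 → 169 → 181 → 146 → 85 → 50 → 13 → 169  (repeats 169)
511: 511 → 451 → 154 → 181 → 146 → 85 → 50 → 13 → 169 → 181  (repeats 181)
512: 512 → 4 → 16 → 1  (reaches 1)
513: 513 → 5 → 25 → 82 → 29 → 170 → 200 → 208 → 169 → 181 → 146 → 85 → 50 → 13 → 169  (repeats 169)
514: 514 → 8 → 64 → 16 → 1  (reaches 1)
515: 515 → 13 → 169 → 181 → 146 → 85 → 50 → 13  (repeats 13)
base-16 happy: 512, 514

2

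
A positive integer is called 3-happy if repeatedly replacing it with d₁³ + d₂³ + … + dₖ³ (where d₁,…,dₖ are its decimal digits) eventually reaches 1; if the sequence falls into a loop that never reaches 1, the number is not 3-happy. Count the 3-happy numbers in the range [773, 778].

1

773: 773 → 713 → 371 → 371  (repeats 371)
774: 774 → 750 → 468 → 792 → 1080 → 513 → 153 → 153  (repeats 153)
775: 775 → 811 → 514 → 190 → 730 → 370 → 370  (repeats 370)
776: 776 → 902 → 737 → 713 → 371 → 371  (repeats 371)
777: 777 → 1029 → 738 → 882 → 1032 → 36 → 243 → 99 → 1458 → 702 → 351 → 153 → 153  (repeats 153)
778: 778 → 1198 → 1243 → 100 → 1  (reaches 1)
3-happy: 778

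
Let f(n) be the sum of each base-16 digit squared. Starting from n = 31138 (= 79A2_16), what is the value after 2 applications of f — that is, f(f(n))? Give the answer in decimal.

31138 = (7,9,10,2)_16 → 7² + 9² + 10² + 2² = 234
234 = (14,10)_16 → 14² + 10² = 296

296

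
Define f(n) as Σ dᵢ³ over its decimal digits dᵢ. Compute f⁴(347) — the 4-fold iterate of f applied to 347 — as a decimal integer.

347 → 3³ + 4³ + 7³ = 434
434 → 4³ + 3³ + 4³ = 155
155 → 1³ + 5³ + 5³ = 251
251 → 2³ + 5³ + 1³ = 134

134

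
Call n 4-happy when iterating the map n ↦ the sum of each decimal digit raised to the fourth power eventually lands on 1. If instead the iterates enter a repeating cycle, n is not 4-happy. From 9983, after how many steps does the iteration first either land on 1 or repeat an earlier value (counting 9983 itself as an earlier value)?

14

9983 → 9⁴ + 9⁴ + 8⁴ + 3⁴ = 17299
17299 → 1⁴ + 7⁴ + 2⁴ + 9⁴ + 9⁴ = 15540
15540 → 1⁴ + 5⁴ + 5⁴ + 4⁴ + 0⁴ = 1507
1507 → 1⁴ + 5⁴ + 0⁴ + 7⁴ = 3027
3027 → 3⁴ + 0⁴ + 2⁴ + 7⁴ = 2498
2498 → 2⁴ + 4⁴ + 9⁴ + 8⁴ = 10929
10929 → 1⁴ + 0⁴ + 9⁴ + 2⁴ + 9⁴ = 13139
13139 → 1⁴ + 3⁴ + 1⁴ + 3⁴ + 9⁴ = 6725
6725 → 6⁴ + 7⁴ + 2⁴ + 5⁴ = 4338
4338 → 4⁴ + 3⁴ + 3⁴ + 8⁴ = 4514
4514 → 4⁴ + 5⁴ + 1⁴ + 4⁴ = 1138
1138 → 1⁴ + 1⁴ + 3⁴ + 8⁴ = 4179
4179 → 4⁴ + 1⁴ + 7⁴ + 9⁴ = 9219
9219 → 9⁴ + 2⁴ + 1⁴ + 9⁴ = 13139  — 13139 repeats.
That took 14 steps.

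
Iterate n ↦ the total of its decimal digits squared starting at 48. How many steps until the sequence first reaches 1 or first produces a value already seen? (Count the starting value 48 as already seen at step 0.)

48 → 80
80 → 64
64 → 52
52 → 29
29 → 85
85 → 89
89 → 145
145 → 42
42 → 20
20 → 4
4 → 16
16 → 37
37 → 58
58 → 89  — 89 repeats.
That took 14 steps.

14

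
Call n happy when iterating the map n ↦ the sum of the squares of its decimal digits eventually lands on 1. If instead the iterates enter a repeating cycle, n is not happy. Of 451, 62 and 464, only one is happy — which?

451: 451 → 42 → 20 → 4 → 16 → 37 → 58 → 89 → 145 → 42  — repeats 42 (not happy)
62: 62 → 40 → 16 → 37 → 58 → 89 → 145 → 42 → 20 → 4 → 16  — repeats 16 (not happy)
464: 464 → 68 → 100 → 1  — reaches 1 (happy)

464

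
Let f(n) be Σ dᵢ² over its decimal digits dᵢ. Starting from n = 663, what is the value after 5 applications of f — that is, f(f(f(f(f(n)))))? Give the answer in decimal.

58

663 → 6² + 6² + 3² = 36 + 36 + 9 = 81
81 → 8² + 1² = 64 + 1 = 65
65 → 6² + 5² = 36 + 25 = 61
61 → 6² + 1² = 36 + 1 = 37
37 → 3² + 7² = 9 + 49 = 58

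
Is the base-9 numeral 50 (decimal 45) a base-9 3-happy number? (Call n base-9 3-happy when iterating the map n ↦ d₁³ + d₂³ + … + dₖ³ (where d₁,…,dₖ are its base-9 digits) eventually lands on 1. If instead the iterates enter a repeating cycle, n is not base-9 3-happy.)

45 = (5,0)_9 → 5³ + 0³ = 125
125 = (1,4,8)_9 → 1³ + 4³ + 8³ = 577
577 = (7,1,1)_9 → 7³ + 1³ + 1³ = 345
345 = (4,2,3)_9 → 4³ + 2³ + 3³ = 99
99 = (1,2,0)_9 → 1³ + 2³ + 0³ = 9
9 = (1,0)_9 → 1³ + 0³ = 1  — reached 1.

base-9 3-happy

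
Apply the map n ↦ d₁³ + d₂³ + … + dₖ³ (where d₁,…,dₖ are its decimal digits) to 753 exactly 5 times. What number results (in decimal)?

513

753 → 7³ + 5³ + 3³ = 495
495 → 4³ + 9³ + 5³ = 918
918 → 9³ + 1³ + 8³ = 1242
1242 → 1³ + 2³ + 4³ + 2³ = 81
81 → 8³ + 1³ = 513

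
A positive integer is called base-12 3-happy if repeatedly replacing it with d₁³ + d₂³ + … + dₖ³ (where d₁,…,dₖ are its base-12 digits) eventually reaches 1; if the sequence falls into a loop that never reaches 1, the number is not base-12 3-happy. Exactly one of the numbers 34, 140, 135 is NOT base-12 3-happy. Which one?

34

34: 34 → 1008 → 343 → 415 → 1351 → 1136 → 1855 → 1344 → 793 → 342 → 288 → 8 → 512 → 755 → 1464 → 1008  — repeats 1008 (not base-12 3-happy)
140: 140 → 1843 → 1073 → 593 → 190 → 1028 → 856 → 1520 → 1728 → 1  — reaches 1 (base-12 3-happy)
135: 135 → 1358 → 862 → 2456 → 638 → 197 → 190 → 1028 → 856 → 1520 → 1728 → 1  — reaches 1 (base-12 3-happy)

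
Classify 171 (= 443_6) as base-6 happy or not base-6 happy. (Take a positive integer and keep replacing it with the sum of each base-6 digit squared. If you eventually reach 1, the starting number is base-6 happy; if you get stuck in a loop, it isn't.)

171 = (4,4,3)_6 → 4² + 4² + 3² = 41
41 = (1,0,5)_6 → 1² + 0² + 5² = 26
26 = (4,2)_6 → 4² + 2² = 20
20 = (3,2)_6 → 3² + 2² = 13
13 = (2,1)_6 → 2² + 1² = 5
5 = (5)_6 → 5² = 25
25 = (4,1)_6 → 4² + 1² = 17
17 = (2,5)_6 → 2² + 5² = 29
29 = (4,5)_6 → 4² + 5² = 41  — 41 already seen; the sequence cycles without reaching 1.

not base-6 happy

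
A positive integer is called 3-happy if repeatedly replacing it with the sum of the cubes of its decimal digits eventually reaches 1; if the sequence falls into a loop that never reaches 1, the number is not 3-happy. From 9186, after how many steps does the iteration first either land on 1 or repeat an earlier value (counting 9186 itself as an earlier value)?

9186 → 9³ + 1³ + 8³ + 6³ = 1458
1458 → 1³ + 4³ + 5³ + 8³ = 702
702 → 7³ + 0³ + 2³ = 351
351 → 3³ + 5³ + 1³ = 153
153 → 1³ + 5³ + 3³ = 153  — 153 repeats.
That took 5 steps.

5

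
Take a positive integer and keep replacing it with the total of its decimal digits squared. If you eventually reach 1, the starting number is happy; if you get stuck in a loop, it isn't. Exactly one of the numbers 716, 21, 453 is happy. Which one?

716

716: 716 → 86 → 100 → 1  — reaches 1 (happy)
21: 21 → 5 → 25 → 29 → 85 → 89 → 145 → 42 → 20 → 4 → 16 → 37 → 58 → 89  — repeats 89 (not happy)
453: 453 → 50 → 25 → 29 → 85 → 89 → 145 → 42 → 20 → 4 → 16 → 37 → 58 → 89  — repeats 89 (not happy)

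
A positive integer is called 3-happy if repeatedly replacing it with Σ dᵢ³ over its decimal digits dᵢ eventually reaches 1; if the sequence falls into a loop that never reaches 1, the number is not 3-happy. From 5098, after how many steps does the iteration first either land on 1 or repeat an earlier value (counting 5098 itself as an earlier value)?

8

5098 → 1366
1366 → 460
460 → 280
280 → 520
520 → 133
133 → 55
55 → 250
250 → 133  — 133 repeats.
That took 8 steps.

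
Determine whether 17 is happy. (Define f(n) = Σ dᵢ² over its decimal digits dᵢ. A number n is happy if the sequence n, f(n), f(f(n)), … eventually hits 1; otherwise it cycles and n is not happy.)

17 → 1² + 7² = 50
50 → 5² + 0² = 25
25 → 2² + 5² = 29
29 → 2² + 9² = 85
85 → 8² + 5² = 89
89 → 8² + 9² = 145
145 → 1² + 4² + 5² = 42
42 → 4² + 2² = 20
20 → 2² + 0² = 4
4 → 4² = 16
16 → 1² + 6² = 37
37 → 3² + 7² = 58
58 → 5² + 8² = 89  — 89 already seen; the sequence cycles without reaching 1.

not happy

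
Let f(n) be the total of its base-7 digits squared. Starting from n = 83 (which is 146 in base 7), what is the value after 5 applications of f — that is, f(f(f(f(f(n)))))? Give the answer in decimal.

83 = (1,4,6)_7 → 1² + 4² + 6² = 1 + 16 + 36 = 53
53 = (1,0,4)_7 → 1² + 0² + 4² = 1 + 0 + 16 = 17
17 = (2,3)_7 → 2² + 3² = 4 + 9 = 13
13 = (1,6)_7 → 1² + 6² = 1 + 36 = 37
37 = (5,2)_7 → 5² + 2² = 25 + 4 = 29

29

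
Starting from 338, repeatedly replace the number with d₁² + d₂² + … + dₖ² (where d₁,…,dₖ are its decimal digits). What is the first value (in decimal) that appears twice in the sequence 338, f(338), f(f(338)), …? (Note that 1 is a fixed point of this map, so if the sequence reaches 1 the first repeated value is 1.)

1

338 → 82
82 → 68
68 → 100
100 → 1  — reached the fixed point 1.
1 → 1, so 1 is the first repeated value.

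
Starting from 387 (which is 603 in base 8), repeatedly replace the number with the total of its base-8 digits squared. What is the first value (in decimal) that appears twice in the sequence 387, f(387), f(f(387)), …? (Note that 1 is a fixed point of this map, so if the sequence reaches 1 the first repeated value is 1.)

25

387 = (6,0,3)_8 → 6² + 0² + 3² = 36 + 0 + 9 = 45
45 = (5,5)_8 → 5² + 5² = 25 + 25 = 50
50 = (6,2)_8 → 6² + 2² = 36 + 4 = 40
40 = (5,0)_8 → 5² + 0² = 25 + 0 = 25
25 = (3,1)_8 → 3² + 1² = 9 + 1 = 10
10 = (1,2)_8 → 1² + 2² = 1 + 4 = 5
5 = (5)_8 → 5² = 25  — 25 already appeared earlier.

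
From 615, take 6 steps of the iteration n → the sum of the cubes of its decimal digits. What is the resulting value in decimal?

153

615 → 6³ + 1³ + 5³ = 216 + 1 + 125 = 342
342 → 3³ + 4³ + 2³ = 27 + 64 + 8 = 99
99 → 9³ + 9³ = 729 + 729 = 1458
1458 → 1³ + 4³ + 5³ + 8³ = 1 + 64 + 125 + 512 = 702
702 → 7³ + 0³ + 2³ = 343 + 0 + 8 = 351
351 → 3³ + 5³ + 1³ = 27 + 125 + 1 = 153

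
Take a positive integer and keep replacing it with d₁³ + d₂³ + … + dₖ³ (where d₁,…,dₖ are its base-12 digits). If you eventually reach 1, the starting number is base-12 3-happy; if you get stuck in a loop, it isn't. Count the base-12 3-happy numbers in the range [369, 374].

3

369: 369 → 953 → 684 → 793 → 342 → 288 → 8 → 512 → 755 → 1464 → 1008 → 343 → 415 → 1351 → 1136 → 1855 → 1344 → 793  — not base-12 3-happy
370: 370 → 1224 → 728 → 637 → 190 → 1028 → 856 → 1520 → 1728 → 1  — base-12 3-happy
371: 371 → 1555 → 2072 → 585 → 793 → 342 → 288 → 8 → 512 → 755 → 1464 → 1008 → 343 → 415 → 1351 → 1136 → 1855 → 1344 → 793  — not base-12 3-happy
372: 372 → 351 → 160 → 66 → 341 → 197 → 190 → 1028 → 856 → 1520 → 1728 → 1  — base-12 3-happy
373: 373 → 352 → 197 → 190 → 1028 → 856 → 1520 → 1728 → 1  — base-12 3-happy
374: 374 → 359 → 1464 → 1008 → 343 → 415 → 1351 → 1136 → 1855 → 1344 → 793 → 342 → 288 → 8 → 512 → 755 → 1464  — not base-12 3-happy
base-12 3-happy: 370, 372, 373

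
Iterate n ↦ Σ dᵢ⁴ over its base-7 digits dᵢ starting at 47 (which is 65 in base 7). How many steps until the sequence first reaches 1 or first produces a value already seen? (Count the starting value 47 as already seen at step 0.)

47 = (6,5)_7 → 6⁴ + 5⁴ = 1296 + 625 = 1921
1921 = (5,4,1,3)_7 → 5⁴ + 4⁴ + 1⁴ + 3⁴ = 625 + 256 + 1 + 81 = 963
963 = (2,5,4,4)_7 → 2⁴ + 5⁴ + 4⁴ + 4⁴ = 16 + 625 + 256 + 256 = 1153
1153 = (3,2,3,5)_7 → 3⁴ + 2⁴ + 3⁴ + 5⁴ = 81 + 16 + 81 + 625 = 803
803 = (2,2,2,5)_7 → 2⁴ + 2⁴ + 2⁴ + 5⁴ = 16 + 16 + 16 + 625 = 673
673 = (1,6,5,1)_7 → 1⁴ + 6⁴ + 5⁴ + 1⁴ = 1 + 1296 + 625 + 1 = 1923
1923 = (5,4,1,5)_7 → 5⁴ + 4⁴ + 1⁴ + 5⁴ = 625 + 256 + 1 + 625 = 1507
1507 = (4,2,5,2)_7 → 4⁴ + 2⁴ + 5⁴ + 2⁴ = 256 + 16 + 625 + 16 = 913
913 = (2,4,4,3)_7 → 2⁴ + 4⁴ + 4⁴ + 3⁴ = 16 + 256 + 256 + 81 = 609
609 = (1,5,3,0)_7 → 1⁴ + 5⁴ + 3⁴ + 0⁴ = 1 + 625 + 81 + 0 = 707
707 = (2,0,3,0)_7 → 2⁴ + 0⁴ + 3⁴ + 0⁴ = 16 + 0 + 81 + 0 = 97
97 = (1,6,6)_7 → 1⁴ + 6⁴ + 6⁴ = 1 + 1296 + 1296 = 2593
2593 = (1,0,3,6,3)_7 → 1⁴ + 0⁴ + 3⁴ + 6⁴ + 3⁴ = 1 + 0 + 81 + 1296 + 81 = 1459
1459 = (4,1,5,3)_7 → 4⁴ + 1⁴ + 5⁴ + 3⁴ = 256 + 1 + 625 + 81 = 963  — 963 repeats.
That took 14 steps.

14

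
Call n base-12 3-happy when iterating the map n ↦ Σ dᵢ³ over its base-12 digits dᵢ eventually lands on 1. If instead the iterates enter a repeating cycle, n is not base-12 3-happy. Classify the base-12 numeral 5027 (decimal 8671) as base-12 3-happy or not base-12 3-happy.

8671 = (5,0,2,7)_12 → 476
476 = (3,3,8)_12 → 566
566 = (3,11,2)_12 → 1366
1366 = (9,5,10)_12 → 1854
1854 = (1,0,10,6)_12 → 1217
1217 = (8,5,5)_12 → 762
762 = (5,3,6)_12 → 368
368 = (2,6,8)_12 → 736
736 = (5,1,4)_12 → 190
190 = (1,3,10)_12 → 1028
1028 = (7,1,8)_12 → 856
856 = (5,11,4)_12 → 1520
1520 = (10,6,8)_12 → 1728
1728 = (1,0,0,0)_12 → 1  — reached 1.

base-12 3-happy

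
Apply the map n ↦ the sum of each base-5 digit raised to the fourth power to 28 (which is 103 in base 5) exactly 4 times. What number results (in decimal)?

28 = (1,0,3)_5 → 82
82 = (3,1,2)_5 → 98
98 = (3,4,3)_5 → 418
418 = (3,1,3,3)_5 → 244

244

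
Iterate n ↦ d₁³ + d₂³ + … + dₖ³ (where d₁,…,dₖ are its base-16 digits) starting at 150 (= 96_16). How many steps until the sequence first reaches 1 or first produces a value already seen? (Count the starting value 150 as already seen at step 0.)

150 = (9,6)_16 → 945
945 = (3,11,1)_16 → 1359
1359 = (5,4,15)_16 → 3564
3564 = (13,14,12)_16 → 6669
6669 = (1,10,0,13)_16 → 3198
3198 = (12,7,14)_16 → 4815
4815 = (1,2,12,15)_16 → 5112
5112 = (1,3,15,8)_16 → 3915
3915 = (15,4,11)_16 → 4770
4770 = (1,2,10,2)_16 → 1017
1017 = (3,15,9)_16 → 4131
4131 = (1,0,2,3)_16 → 36
36 = (2,4)_16 → 72
72 = (4,8)_16 → 576
576 = (2,4,0)_16 → 72  — 72 repeats.
That took 15 steps.

15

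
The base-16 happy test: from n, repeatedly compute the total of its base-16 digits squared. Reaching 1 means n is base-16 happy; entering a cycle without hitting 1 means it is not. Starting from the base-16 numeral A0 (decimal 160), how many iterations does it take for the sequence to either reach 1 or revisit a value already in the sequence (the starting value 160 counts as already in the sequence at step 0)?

160 = (10,0)_16 → 100
100 = (6,4)_16 → 52
52 = (3,4)_16 → 25
25 = (1,9)_16 → 82
82 = (5,2)_16 → 29
29 = (1,13)_16 → 170
170 = (10,10)_16 → 200
200 = (12,8)_16 → 208
208 = (13,0)_16 → 169
169 = (10,9)_16 → 181
181 = (11,5)_16 → 146
146 = (9,2)_16 → 85
85 = (5,5)_16 → 50
50 = (3,2)_16 → 13
13 = (13)_16 → 169  — 169 repeats.
That took 15 steps.

15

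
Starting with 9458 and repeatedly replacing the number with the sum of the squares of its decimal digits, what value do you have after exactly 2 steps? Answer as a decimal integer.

101

9458 → 9² + 4² + 5² + 8² = 81 + 16 + 25 + 64 = 186
186 → 1² + 8² + 6² = 1 + 64 + 36 = 101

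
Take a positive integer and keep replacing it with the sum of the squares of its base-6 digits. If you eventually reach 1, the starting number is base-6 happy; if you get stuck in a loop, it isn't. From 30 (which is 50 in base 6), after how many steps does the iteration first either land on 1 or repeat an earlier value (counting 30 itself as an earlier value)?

9

30 = (5,0)_6 → 5² + 0² = 25
25 = (4,1)_6 → 4² + 1² = 17
17 = (2,5)_6 → 2² + 5² = 29
29 = (4,5)_6 → 4² + 5² = 41
41 = (1,0,5)_6 → 1² + 0² + 5² = 26
26 = (4,2)_6 → 4² + 2² = 20
20 = (3,2)_6 → 3² + 2² = 13
13 = (2,1)_6 → 2² + 1² = 5
5 = (5)_6 → 5² = 25  — 25 repeats.
That took 9 steps.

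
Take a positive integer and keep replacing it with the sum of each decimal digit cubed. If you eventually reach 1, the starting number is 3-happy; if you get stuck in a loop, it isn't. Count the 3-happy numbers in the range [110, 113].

110: 110 → 2 → 8 → 512 → 134 → 92 → 737 → 713 → 371 → 371  — not 3-happy
111: 111 → 3 → 27 → 351 → 153 → 153  — not 3-happy
112: 112 → 10 → 1  — 3-happy
113: 113 → 29 → 737 → 713 → 371 → 371  — not 3-happy
3-happy: 112

1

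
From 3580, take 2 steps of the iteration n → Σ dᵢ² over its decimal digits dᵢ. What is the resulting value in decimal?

145

3580 → 3² + 5² + 8² + 0² = 9 + 25 + 64 + 0 = 98
98 → 9² + 8² = 81 + 64 = 145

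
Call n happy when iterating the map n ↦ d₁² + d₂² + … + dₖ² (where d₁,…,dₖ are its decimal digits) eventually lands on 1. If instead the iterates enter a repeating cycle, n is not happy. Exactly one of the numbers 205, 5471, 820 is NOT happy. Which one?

205: 205 → 29 → 85 → 89 → 145 → 42 → 20 → 4 → 16 → 37 → 58 → 89  — repeats 89 (not happy)
5471: 5471 → 91 → 82 → 68 → 100 → 1  — reaches 1 (happy)
820: 820 → 68 → 100 → 1  — reaches 1 (happy)

205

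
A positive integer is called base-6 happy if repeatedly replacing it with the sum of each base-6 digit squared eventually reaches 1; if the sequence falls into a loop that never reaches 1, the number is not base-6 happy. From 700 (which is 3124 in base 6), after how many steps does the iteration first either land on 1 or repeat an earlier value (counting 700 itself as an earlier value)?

700 = (3,1,2,4)_6 → 3² + 1² + 2² + 4² = 9 + 1 + 4 + 16 = 30
30 = (5,0)_6 → 5² + 0² = 25 + 0 = 25
25 = (4,1)_6 → 4² + 1² = 16 + 1 = 17
17 = (2,5)_6 → 2² + 5² = 4 + 25 = 29
29 = (4,5)_6 → 4² + 5² = 16 + 25 = 41
41 = (1,0,5)_6 → 1² + 0² + 5² = 1 + 0 + 25 = 26
26 = (4,2)_6 → 4² + 2² = 16 + 4 = 20
20 = (3,2)_6 → 3² + 2² = 9 + 4 = 13
13 = (2,1)_6 → 2² + 1² = 4 + 1 = 5
5 = (5)_6 → 5² = 25  — 25 repeats.
That took 10 steps.

10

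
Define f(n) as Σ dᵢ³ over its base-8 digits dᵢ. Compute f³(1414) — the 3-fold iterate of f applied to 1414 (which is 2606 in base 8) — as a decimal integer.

469

1414 = (2,6,0,6)_8 → 2³ + 6³ + 0³ + 6³ = 440
440 = (6,7,0)_8 → 6³ + 7³ + 0³ = 559
559 = (1,0,5,7)_8 → 1³ + 0³ + 5³ + 7³ = 469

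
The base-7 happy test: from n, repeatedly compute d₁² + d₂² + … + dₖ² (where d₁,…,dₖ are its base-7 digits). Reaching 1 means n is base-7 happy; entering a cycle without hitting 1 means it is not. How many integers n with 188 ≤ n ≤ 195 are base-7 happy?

188: 188 → 70 → 10 → 10  — not base-7 happy
189: 189 → 45 → 45  — not base-7 happy
190: 190 → 46 → 52 → 10 → 10  — not base-7 happy
191: 191 → 49 → 1  — base-7 happy
192: 192 → 54 → 26 → 34 → 52 → 10 → 10  — not base-7 happy
193: 193 → 61 → 27 → 45 → 45  — not base-7 happy
194: 194 → 70 → 10 → 10  — not base-7 happy
195: 195 → 81 → 33 → 41 → 61 → 27 → 45 → 45  — not base-7 happy
base-7 happy: 191

1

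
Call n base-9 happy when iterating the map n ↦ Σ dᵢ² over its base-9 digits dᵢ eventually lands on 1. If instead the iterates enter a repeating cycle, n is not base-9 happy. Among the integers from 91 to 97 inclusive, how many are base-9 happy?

2

91: 91 → 3 → 9 → 1  (reaches 1)
92: 92 → 6 → 36 → 16 → 50 → 50  (repeats 50)
93: 93 → 11 → 5 → 25 → 53 → 89 → 65 → 53  (repeats 53)
94: 94 → 18 → 4 → 16 → 50 → 50  (repeats 50)
95: 95 → 27 → 9 → 1  (reaches 1)
96: 96 → 38 → 20 → 8 → 64 → 50 → 50  (repeats 50)
97: 97 → 51 → 61 → 85 → 17 → 65 → 53 → 89 → 65  (repeats 65)
base-9 happy: 91, 95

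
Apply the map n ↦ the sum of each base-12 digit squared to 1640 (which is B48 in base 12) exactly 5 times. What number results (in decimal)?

1640 = (11,4,8)_12 → 11² + 4² + 8² = 201
201 = (1,4,9)_12 → 1² + 4² + 9² = 98
98 = (8,2)_12 → 8² + 2² = 68
68 = (5,8)_12 → 5² + 8² = 89
89 = (7,5)_12 → 7² + 5² = 74

74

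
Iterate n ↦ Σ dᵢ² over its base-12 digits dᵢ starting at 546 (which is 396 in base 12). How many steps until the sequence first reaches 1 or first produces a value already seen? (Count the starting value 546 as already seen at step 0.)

7

546 = (3,9,6)_12 → 3² + 9² + 6² = 126
126 = (10,6)_12 → 10² + 6² = 136
136 = (11,4)_12 → 11² + 4² = 137
137 = (11,5)_12 → 11² + 5² = 146
146 = (1,0,2)_12 → 1² + 0² + 2² = 5
5 = (5)_12 → 5² = 25
25 = (2,1)_12 → 2² + 1² = 5  — 5 repeats.
That took 7 steps.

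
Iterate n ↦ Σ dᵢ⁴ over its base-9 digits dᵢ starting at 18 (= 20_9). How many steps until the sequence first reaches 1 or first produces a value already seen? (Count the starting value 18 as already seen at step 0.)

15

18 = (2,0)_9 → 16
16 = (1,7)_9 → 2402
2402 = (3,2,5,8)_9 → 4818
4818 = (6,5,4,3)_9 → 2258
2258 = (3,0,7,8)_9 → 6578
6578 = (1,0,0,1,8)_9 → 4098
4098 = (5,5,5,3)_9 → 1956
1956 = (2,6,1,3)_9 → 1394
1394 = (1,8,1,8)_9 → 8194
8194 = (1,2,2,1,4)_9 → 290
290 = (3,5,2)_9 → 722
722 = (8,8,2)_9 → 8208
8208 = (1,2,2,3,0)_9 → 114
114 = (1,3,6)_9 → 1378
1378 = (1,8,0,1)_9 → 4098  — 4098 repeats.
That took 15 steps.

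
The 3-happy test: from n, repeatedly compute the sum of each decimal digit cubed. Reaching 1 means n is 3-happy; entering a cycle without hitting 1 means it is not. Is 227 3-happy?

not 3-happy

227 → 2³ + 2³ + 7³ = 359
359 → 3³ + 5³ + 9³ = 881
881 → 8³ + 8³ + 1³ = 1025
1025 → 1³ + 0³ + 2³ + 5³ = 134
134 → 1³ + 3³ + 4³ = 92
92 → 9³ + 2³ = 737
737 → 7³ + 3³ + 7³ = 713
713 → 7³ + 1³ + 3³ = 371
371 → 3³ + 7³ + 1³ = 371  — 371 already seen; the sequence cycles without reaching 1.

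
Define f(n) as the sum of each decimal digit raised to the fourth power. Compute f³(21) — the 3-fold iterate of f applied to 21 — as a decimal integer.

21 → 17
17 → 2402
2402 → 288

288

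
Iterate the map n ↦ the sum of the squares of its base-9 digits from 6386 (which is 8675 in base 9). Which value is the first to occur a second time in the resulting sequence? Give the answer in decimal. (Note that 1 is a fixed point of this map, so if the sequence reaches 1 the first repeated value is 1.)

68

6386 = (8,6,7,5)_9 → 8² + 6² + 7² + 5² = 174
174 = (2,1,3)_9 → 2² + 1² + 3² = 14
14 = (1,5)_9 → 1² + 5² = 26
26 = (2,8)_9 → 2² + 8² = 68
68 = (7,5)_9 → 7² + 5² = 74
74 = (8,2)_9 → 8² + 2² = 68  — 68 already appeared earlier.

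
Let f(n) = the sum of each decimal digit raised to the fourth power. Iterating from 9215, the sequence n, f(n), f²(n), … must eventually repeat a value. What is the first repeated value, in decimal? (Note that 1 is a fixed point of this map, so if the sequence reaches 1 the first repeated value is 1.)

13139

9215 → 9⁴ + 2⁴ + 1⁴ + 5⁴ = 6561 + 16 + 1 + 625 = 7203
7203 → 7⁴ + 2⁴ + 0⁴ + 3⁴ = 2401 + 16 + 0 + 81 = 2498
2498 → 2⁴ + 4⁴ + 9⁴ + 8⁴ = 16 + 256 + 6561 + 4096 = 10929
10929 → 1⁴ + 0⁴ + 9⁴ + 2⁴ + 9⁴ = 1 + 0 + 6561 + 16 + 6561 = 13139
13139 → 1⁴ + 3⁴ + 1⁴ + 3⁴ + 9⁴ = 1 + 81 + 1 + 81 + 6561 = 6725
6725 → 6⁴ + 7⁴ + 2⁴ + 5⁴ = 1296 + 2401 + 16 + 625 = 4338
4338 → 4⁴ + 3⁴ + 3⁴ + 8⁴ = 256 + 81 + 81 + 4096 = 4514
4514 → 4⁴ + 5⁴ + 1⁴ + 4⁴ = 256 + 625 + 1 + 256 = 1138
1138 → 1⁴ + 1⁴ + 3⁴ + 8⁴ = 1 + 1 + 81 + 4096 = 4179
4179 → 4⁴ + 1⁴ + 7⁴ + 9⁴ = 256 + 1 + 2401 + 6561 = 9219
9219 → 9⁴ + 2⁴ + 1⁴ + 9⁴ = 6561 + 16 + 1 + 6561 = 13139  — 13139 already appeared earlier.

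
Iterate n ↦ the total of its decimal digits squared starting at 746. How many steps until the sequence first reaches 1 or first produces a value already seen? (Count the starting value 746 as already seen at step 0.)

11

746 → 7² + 4² + 6² = 49 + 16 + 36 = 101
101 → 1² + 0² + 1² = 1 + 0 + 1 = 2
2 → 2² = 4
4 → 4² = 16
16 → 1² + 6² = 1 + 36 = 37
37 → 3² + 7² = 9 + 49 = 58
58 → 5² + 8² = 25 + 64 = 89
89 → 8² + 9² = 64 + 81 = 145
145 → 1² + 4² + 5² = 1 + 16 + 25 = 42
42 → 4² + 2² = 16 + 4 = 20
20 → 2² + 0² = 4 + 0 = 4  — 4 repeats.
That took 11 steps.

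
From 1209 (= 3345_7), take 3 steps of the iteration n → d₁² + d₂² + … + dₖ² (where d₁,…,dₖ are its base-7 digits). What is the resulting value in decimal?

1209 = (3,3,4,5)_7 → 3² + 3² + 4² + 5² = 9 + 9 + 16 + 25 = 59
59 = (1,1,3)_7 → 1² + 1² + 3² = 1 + 1 + 9 = 11
11 = (1,4)_7 → 1² + 4² = 1 + 16 = 17

17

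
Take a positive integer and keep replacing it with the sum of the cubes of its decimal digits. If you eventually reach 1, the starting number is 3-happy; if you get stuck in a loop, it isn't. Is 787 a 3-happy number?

787 → 7³ + 8³ + 7³ = 1198
1198 → 1³ + 1³ + 9³ + 8³ = 1243
1243 → 1³ + 2³ + 4³ + 3³ = 100
100 → 1³ + 0³ + 0³ = 1  — reached 1.

3-happy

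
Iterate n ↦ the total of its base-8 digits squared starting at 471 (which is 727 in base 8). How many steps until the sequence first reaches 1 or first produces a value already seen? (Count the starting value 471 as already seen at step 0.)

10

471 = (7,2,7)_8 → 7² + 2² + 7² = 49 + 4 + 49 = 102
102 = (1,4,6)_8 → 1² + 4² + 6² = 1 + 16 + 36 = 53
53 = (6,5)_8 → 6² + 5² = 36 + 25 = 61
61 = (7,5)_8 → 7² + 5² = 49 + 25 = 74
74 = (1,1,2)_8 → 1² + 1² + 2² = 1 + 1 + 4 = 6
6 = (6)_8 → 6² = 36
36 = (4,4)_8 → 4² + 4² = 16 + 16 = 32
32 = (4,0)_8 → 4² + 0² = 16 + 0 = 16
16 = (2,0)_8 → 2² + 0² = 4 + 0 = 4
4 = (4)_8 → 4² = 16  — 16 repeats.
That took 10 steps.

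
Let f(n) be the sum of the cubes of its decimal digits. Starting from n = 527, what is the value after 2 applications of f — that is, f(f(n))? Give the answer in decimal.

527 → 5³ + 2³ + 7³ = 476
476 → 4³ + 7³ + 6³ = 623

623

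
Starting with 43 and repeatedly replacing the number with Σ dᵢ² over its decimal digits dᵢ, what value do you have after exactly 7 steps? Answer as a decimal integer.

43 → 4² + 3² = 16 + 9 = 25
25 → 2² + 5² = 4 + 25 = 29
29 → 2² + 9² = 4 + 81 = 85
85 → 8² + 5² = 64 + 25 = 89
89 → 8² + 9² = 64 + 81 = 145
145 → 1² + 4² + 5² = 1 + 16 + 25 = 42
42 → 4² + 2² = 16 + 4 = 20

20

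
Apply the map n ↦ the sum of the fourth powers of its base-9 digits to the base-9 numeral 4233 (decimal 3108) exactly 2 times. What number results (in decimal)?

3108 = (4,2,3,3)_9 → 4⁴ + 2⁴ + 3⁴ + 3⁴ = 434
434 = (5,3,2)_9 → 5⁴ + 3⁴ + 2⁴ = 722

722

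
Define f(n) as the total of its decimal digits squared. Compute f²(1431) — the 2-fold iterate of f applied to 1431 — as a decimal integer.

1431 → 1² + 4² + 3² + 1² = 27
27 → 2² + 7² = 53

53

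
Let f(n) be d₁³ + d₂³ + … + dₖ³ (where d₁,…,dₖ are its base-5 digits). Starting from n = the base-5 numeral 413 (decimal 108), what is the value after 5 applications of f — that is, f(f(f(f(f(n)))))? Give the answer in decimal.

108 = (4,1,3)_5 → 4³ + 1³ + 3³ = 92
92 = (3,3,2)_5 → 3³ + 3³ + 2³ = 62
62 = (2,2,2)_5 → 2³ + 2³ + 2³ = 24
24 = (4,4)_5 → 4³ + 4³ = 128
128 = (1,0,0,3)_5 → 1³ + 0³ + 0³ + 3³ = 28

28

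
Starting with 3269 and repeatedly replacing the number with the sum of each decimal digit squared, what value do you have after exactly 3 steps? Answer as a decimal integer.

1

3269 → 3² + 2² + 6² + 9² = 9 + 4 + 36 + 81 = 130
130 → 1² + 3² + 0² = 1 + 9 + 0 = 10
10 → 1² + 0² = 1 + 0 = 1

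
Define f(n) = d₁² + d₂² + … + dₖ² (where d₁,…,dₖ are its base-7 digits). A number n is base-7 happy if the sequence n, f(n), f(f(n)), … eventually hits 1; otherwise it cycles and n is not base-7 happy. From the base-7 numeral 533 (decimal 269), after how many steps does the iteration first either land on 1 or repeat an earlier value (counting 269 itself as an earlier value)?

269 = (5,3,3)_7 → 5² + 3² + 3² = 25 + 9 + 9 = 43
43 = (6,1)_7 → 6² + 1² = 36 + 1 = 37
37 = (5,2)_7 → 5² + 2² = 25 + 4 = 29
29 = (4,1)_7 → 4² + 1² = 16 + 1 = 17
17 = (2,3)_7 → 2² + 3² = 4 + 9 = 13
13 = (1,6)_7 → 1² + 6² = 1 + 36 = 37  — 37 repeats.
That took 6 steps.

6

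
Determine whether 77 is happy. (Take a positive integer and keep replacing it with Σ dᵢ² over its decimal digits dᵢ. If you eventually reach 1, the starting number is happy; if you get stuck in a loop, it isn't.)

not happy

77 → 7² + 7² = 49 + 49 = 98
98 → 9² + 8² = 81 + 64 = 145
145 → 1² + 4² + 5² = 1 + 16 + 25 = 42
42 → 4² + 2² = 16 + 4 = 20
20 → 2² + 0² = 4 + 0 = 4
4 → 4² = 16
16 → 1² + 6² = 1 + 36 = 37
37 → 3² + 7² = 9 + 49 = 58
58 → 5² + 8² = 25 + 64 = 89
89 → 8² + 9² = 64 + 81 = 145  — 145 already seen; the sequence cycles without reaching 1.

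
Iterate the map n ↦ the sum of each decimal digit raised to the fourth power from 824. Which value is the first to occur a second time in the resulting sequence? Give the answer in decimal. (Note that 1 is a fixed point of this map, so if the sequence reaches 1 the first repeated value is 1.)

824 → 4368
4368 → 5729
5729 → 9603
9603 → 7938
7938 → 13139
13139 → 6725
6725 → 4338
4338 → 4514
4514 → 1138
1138 → 4179
4179 → 9219
9219 → 13139  — 13139 already appeared earlier.

13139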